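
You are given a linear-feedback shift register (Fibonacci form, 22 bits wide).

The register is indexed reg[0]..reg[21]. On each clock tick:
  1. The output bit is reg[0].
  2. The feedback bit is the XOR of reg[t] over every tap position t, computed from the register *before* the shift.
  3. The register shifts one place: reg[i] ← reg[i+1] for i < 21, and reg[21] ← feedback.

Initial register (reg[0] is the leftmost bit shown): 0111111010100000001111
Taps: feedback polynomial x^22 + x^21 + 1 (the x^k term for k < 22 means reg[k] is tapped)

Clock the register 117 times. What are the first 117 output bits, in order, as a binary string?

011111101010000000111110101011001111111101010011001000101010100110001000111100110011101111000010100010001011010111110

k : reg_k → out_k, fb_k
0: 0111111010100000001111 → 0, fb=1
1: 1111110101000000011111 → 1, fb=0
2: 1111101010000000111110 → 1, fb=1
3: 1111010100000001111101 → 1, fb=0
4: 1110101000000011111010 → 1, fb=1
5: 1101010000000111110101 → 1, fb=0
6: 1010100000001111101010 → 1, fb=1
7: 0101000000011111010101 → 0, fb=1
8: 1010000000111110101011 → 1, fb=0
9: 0100000001111101010110 → 0, fb=0
10: 1000000011111010101100 → 1, fb=1
11: 0000000111110101011001 → 0, fb=1
12: 0000001111101010110011 → 0, fb=1
13: 0000011111010101100111 → 0, fb=1
14: 0000111110101011001111 → 0, fb=1
15: 0001111101010110011111 → 0, fb=1
16: 0011111010101100111111 → 0, fb=1
17: 0111110101011001111111 → 0, fb=1
18: 1111101010110011111111 → 1, fb=0
19: 1111010101100111111110 → 1, fb=1
20: 1110101011001111111101 → 1, fb=0
21: 1101010110011111111010 → 1, fb=1
22: 1010101100111111110101 → 1, fb=0
23: 0101011001111111101010 → 0, fb=0
24: 1010110011111111010100 → 1, fb=1
25: 0101100111111110101001 → 0, fb=1
26: 1011001111111101010011 → 1, fb=0
27: 0110011111111010100110 → 0, fb=0
28: 1100111111110101001100 → 1, fb=1
29: 1001111111101010011001 → 1, fb=0
30: 0011111111010100110010 → 0, fb=0
31: 0111111110101001100100 → 0, fb=0
32: 1111111101010011001000 → 1, fb=1
33: 1111111010100110010001 → 1, fb=0
34: 1111110101001100100010 → 1, fb=1
35: 1111101010011001000101 → 1, fb=0
36: 1111010100110010001010 → 1, fb=1
37: 1110101001100100010101 → 1, fb=0
38: 1101010011001000101010 → 1, fb=1
39: 1010100110010001010101 → 1, fb=0
40: 0101001100100010101010 → 0, fb=0
41: 1010011001000101010100 → 1, fb=1
42: 0100110010001010101001 → 0, fb=1
43: 1001100100010101010011 → 1, fb=0
44: 0011001000101010100110 → 0, fb=0
45: 0110010001010101001100 → 0, fb=0
46: 1100100010101010011000 → 1, fb=1
47: 1001000101010100110001 → 1, fb=0
48: 0010001010101001100010 → 0, fb=0
49: 0100010101010011000100 → 0, fb=0
50: 1000101010100110001000 → 1, fb=1
51: 0001010101001100010001 → 0, fb=1
52: 0010101010011000100011 → 0, fb=1
53: 0101010100110001000111 → 0, fb=1
54: 1010101001100010001111 → 1, fb=0
55: 0101010011000100011110 → 0, fb=0
56: 1010100110001000111100 → 1, fb=1
57: 0101001100010001111001 → 0, fb=1
58: 1010011000100011110011 → 1, fb=0
59: 0100110001000111100110 → 0, fb=0
60: 1001100010001111001100 → 1, fb=1
61: 0011000100011110011001 → 0, fb=1
62: 0110001000111100110011 → 0, fb=1
63: 1100010001111001100111 → 1, fb=0
64: 1000100011110011001110 → 1, fb=1
65: 0001000111100110011101 → 0, fb=1
66: 0010001111001100111011 → 0, fb=1
67: 0100011110011001110111 → 0, fb=1
68: 1000111100110011101111 → 1, fb=0
69: 0001111001100111011110 → 0, fb=0
70: 0011110011001110111100 → 0, fb=0
71: 0111100110011101111000 → 0, fb=0
72: 1111001100111011110000 → 1, fb=1
73: 1110011001110111100001 → 1, fb=0
74: 1100110011101111000010 → 1, fb=1
75: 1001100111011110000101 → 1, fb=0
76: 0011001110111100001010 → 0, fb=0
77: 0110011101111000010100 → 0, fb=0
78: 1100111011110000101000 → 1, fb=1
79: 1001110111100001010001 → 1, fb=0
80: 0011101111000010100010 → 0, fb=0
81: 0111011110000101000100 → 0, fb=0
82: 1110111100001010001000 → 1, fb=1
83: 1101111000010100010001 → 1, fb=0
84: 1011110000101000100010 → 1, fb=1
85: 0111100001010001000101 → 0, fb=1
86: 1111000010100010001011 → 1, fb=0
87: 1110000101000100010110 → 1, fb=1
88: 1100001010001000101101 → 1, fb=0
89: 1000010100010001011010 → 1, fb=1
90: 0000101000100010110101 → 0, fb=1
91: 0001010001000101101011 → 0, fb=1
92: 0010100010001011010111 → 0, fb=1
93: 0101000100010110101111 → 0, fb=1
94: 1010001000101101011111 → 1, fb=0
95: 0100010001011010111110 → 0, fb=0
96: 1000100010110101111100 → 1, fb=1
97: 0001000101101011111001 → 0, fb=1
98: 0010001011010111110011 → 0, fb=1
99: 0100010110101111100111 → 0, fb=1
100: 1000101101011111001111 → 1, fb=0
101: 0001011010111110011110 → 0, fb=0
102: 0010110101111100111100 → 0, fb=0
103: 0101101011111001111000 → 0, fb=0
104: 1011010111110011110000 → 1, fb=1
105: 0110101111100111100001 → 0, fb=1
106: 1101011111001111000011 → 1, fb=0
107: 1010111110011110000110 → 1, fb=1
108: 0101111100111100001101 → 0, fb=1
109: 1011111001111000011011 → 1, fb=0
110: 0111110011110000110110 → 0, fb=0
111: 1111100111100001101100 → 1, fb=1
112: 1111001111000011011001 → 1, fb=0
113: 1110011110000110110010 → 1, fb=1
114: 1100111100001101100101 → 1, fb=0
115: 1001111000011011001010 → 1, fb=1
116: 0011110000110110010101 → 0, fb=1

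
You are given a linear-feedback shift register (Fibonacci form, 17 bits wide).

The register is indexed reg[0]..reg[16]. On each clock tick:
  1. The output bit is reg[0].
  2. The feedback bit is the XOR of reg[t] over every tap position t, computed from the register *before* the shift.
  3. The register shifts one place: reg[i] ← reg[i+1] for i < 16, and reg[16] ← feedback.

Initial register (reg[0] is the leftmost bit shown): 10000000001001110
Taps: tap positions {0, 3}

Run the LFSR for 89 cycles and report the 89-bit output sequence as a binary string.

k : reg_k → out_k, fb_k
0: 10000000001001110 → 1, fb=1
1: 00000000010011101 → 0, fb=0
2: 00000000100111010 → 0, fb=0
3: 00000001001110100 → 0, fb=0
4: 00000010011101000 → 0, fb=0
5: 00000100111010000 → 0, fb=0
6: 00001001110100000 → 0, fb=0
7: 00010011101000000 → 0, fb=1
8: 00100111010000001 → 0, fb=0
9: 01001110100000010 → 0, fb=0
10: 10011101000000100 → 1, fb=0
11: 00111010000001000 → 0, fb=1
12: 01110100000010001 → 0, fb=1
13: 11101000000100011 → 1, fb=1
14: 11010000001000111 → 1, fb=0
15: 10100000010001110 → 1, fb=1
16: 01000000100011101 → 0, fb=0
17: 10000001000111010 → 1, fb=1
18: 00000010001110101 → 0, fb=0
19: 00000100011101010 → 0, fb=0
20: 00001000111010100 → 0, fb=0
21: 00010001110101000 → 0, fb=1
22: 00100011101010001 → 0, fb=0
23: 01000111010100010 → 0, fb=0
24: 10001110101000100 → 1, fb=1
25: 00011101010001001 → 0, fb=1
26: 00111010100010011 → 0, fb=1
27: 01110101000100111 → 0, fb=1
28: 11101010001001111 → 1, fb=1
29: 11010100010011111 → 1, fb=0
30: 10101000100111110 → 1, fb=1
31: 01010001001111101 → 0, fb=1
32: 10100010011111011 → 1, fb=1
33: 01000100111110111 → 0, fb=0
34: 10001001111101110 → 1, fb=1
35: 00010011111011101 → 0, fb=1
36: 00100111110111011 → 0, fb=0
37: 01001111101110110 → 0, fb=0
38: 10011111011101100 → 1, fb=0
39: 00111110111011000 → 0, fb=1
40: 01111101110110001 → 0, fb=1
41: 11111011101100011 → 1, fb=0
42: 11110111011000110 → 1, fb=0
43: 11101110110001100 → 1, fb=1
44: 11011101100011001 → 1, fb=0
45: 10111011000110010 → 1, fb=0
46: 01110110001100100 → 0, fb=1
47: 11101100011001001 → 1, fb=1
48: 11011000110010011 → 1, fb=0
49: 10110001100100110 → 1, fb=0
50: 01100011001001100 → 0, fb=0
51: 11000110010011000 → 1, fb=1
52: 10001100100110001 → 1, fb=1
53: 00011001001100011 → 0, fb=1
54: 00110010011000111 → 0, fb=1
55: 01100100110001111 → 0, fb=0
56: 11001001100011110 → 1, fb=1
57: 10010011000111101 → 1, fb=0
58: 00100110001111010 → 0, fb=0
59: 01001100011110100 → 0, fb=0
60: 10011000111101000 → 1, fb=0
61: 00110001111010000 → 0, fb=1
62: 01100011110100001 → 0, fb=0
63: 11000111101000010 → 1, fb=1
64: 10001111010000101 → 1, fb=1
65: 00011110100001011 → 0, fb=1
66: 00111101000010111 → 0, fb=1
67: 01111010000101111 → 0, fb=1
68: 11110100001011111 → 1, fb=0
69: 11101000010111110 → 1, fb=1
70: 11010000101111101 → 1, fb=0
71: 10100001011111010 → 1, fb=1
72: 01000010111110101 → 0, fb=0
73: 10000101111101010 → 1, fb=1
74: 00001011111010101 → 0, fb=0
75: 00010111110101010 → 0, fb=1
76: 00101111101010101 → 0, fb=0
77: 01011111010101010 → 0, fb=1
78: 10111110101010101 → 1, fb=0
79: 01111101010101010 → 0, fb=1
80: 11111010101010101 → 1, fb=0
81: 11110101010101010 → 1, fb=0
82: 11101010101010100 → 1, fb=1
83: 11010101010101001 → 1, fb=0
84: 10101010101010010 → 1, fb=1
85: 01010101010100101 → 0, fb=1
86: 10101010101001011 → 1, fb=1
87: 01010101010010111 → 0, fb=1
88: 10101010100101111 → 1, fb=1

10000000001001110100000010001110101000100111110111011000110010011000111101000010111110101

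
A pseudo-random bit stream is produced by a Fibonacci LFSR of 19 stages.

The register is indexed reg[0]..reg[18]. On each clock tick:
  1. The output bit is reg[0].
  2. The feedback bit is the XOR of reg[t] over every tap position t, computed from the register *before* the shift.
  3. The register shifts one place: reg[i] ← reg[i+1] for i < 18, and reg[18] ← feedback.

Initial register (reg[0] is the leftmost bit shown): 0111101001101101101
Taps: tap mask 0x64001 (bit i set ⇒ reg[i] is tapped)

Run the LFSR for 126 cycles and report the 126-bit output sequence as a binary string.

011110100110110110110101001100000010100100111111111110001000001001010001011110010110110001100110110011111111010001001111101101

k : reg_k → out_k, fb_k
0: 0111101001101101101 → 0, fb=1
1: 1111010011011011011 → 1, fb=0
2: 1110100110110110110 → 1, fb=1
3: 1101001101101101101 → 1, fb=0
4: 1010011011011011010 → 1, fb=1
5: 0100110110110110101 → 0, fb=0
6: 1001101101101101010 → 1, fb=0
7: 0011011011011010100 → 0, fb=1
8: 0110110110110101001 → 0, fb=1
9: 1101101101101010011 → 1, fb=0
10: 1011011011010100110 → 1, fb=0
11: 0110110110101001100 → 0, fb=0
12: 1101101101010011000 → 1, fb=0
13: 1011011010100110000 → 1, fb=0
14: 0110110101001100000 → 0, fb=0
15: 1101101010011000000 → 1, fb=1
16: 1011010100110000001 → 1, fb=0
17: 0110101001100000010 → 0, fb=1
18: 1101010011000000101 → 1, fb=0
19: 1010100110000001010 → 1, fb=0
20: 0101001100000010100 → 0, fb=1
21: 1010011000000101001 → 1, fb=0
22: 0100110000001010010 → 0, fb=0
23: 1001100000010100100 → 1, fb=1
24: 0011000000101001001 → 0, fb=1
25: 0110000001010010011 → 0, fb=1
26: 1100000010100100111 → 1, fb=1
27: 1000000101001001111 → 1, fb=1
28: 0000001010010011111 → 0, fb=1
29: 0000010100100111111 → 0, fb=1
30: 0000101001001111111 → 0, fb=1
31: 0001010010011111111 → 0, fb=1
32: 0010100100111111111 → 0, fb=1
33: 0101001001111111111 → 0, fb=1
34: 1010010011111111111 → 1, fb=0
35: 0100100111111111110 → 0, fb=0
36: 1001001111111111100 → 1, fb=0
37: 0010011111111111000 → 0, fb=1
38: 0100111111111110001 → 0, fb=0
39: 1001111111111100010 → 1, fb=0
40: 0011111111111000100 → 0, fb=0
41: 0111111111110001000 → 0, fb=0
42: 1111111111100010000 → 1, fb=0
43: 1111111111000100000 → 1, fb=1
44: 1111111110001000001 → 1, fb=0
45: 1111111100010000010 → 1, fb=0
46: 1111111000100000100 → 1, fb=1
47: 1111110001000001001 → 1, fb=0
48: 1111100010000010010 → 1, fb=1
49: 1111000100000100101 → 1, fb=0
50: 1110001000001001010 → 1, fb=0
51: 1100010000010010100 → 1, fb=0
52: 1000100000100101000 → 1, fb=1
53: 0001000001001010001 → 0, fb=0
54: 0010000010010100010 → 0, fb=1
55: 0100000100101000101 → 0, fb=1
56: 1000001001010001011 → 1, fb=1
57: 0000010010100010111 → 0, fb=1
58: 0000100101000101111 → 0, fb=0
59: 0001001010001011110 → 0, fb=0
60: 0010010100010111100 → 0, fb=1
61: 0100101000101111001 → 0, fb=0
62: 1001010001011110010 → 1, fb=1
63: 0010100010111100101 → 0, fb=1
64: 0101000101111001011 → 0, fb=0
65: 1010001011110010110 → 1, fb=1
66: 0100010111100101101 → 0, fb=1
67: 1000101111001011011 → 1, fb=0
68: 0001011110010110110 → 0, fb=0
69: 0010111100101101100 → 0, fb=0
70: 0101111001011011000 → 0, fb=1
71: 1011110010110110001 → 1, fb=1
72: 0111100101101100011 → 0, fb=0
73: 1111001011011000110 → 1, fb=0
74: 1110010110110001100 → 1, fb=1
75: 1100101101100011001 → 1, fb=1
76: 1001011011000110011 → 1, fb=0
77: 0010110110001100110 → 0, fb=1
78: 0101101100011001101 → 0, fb=1
79: 1011011000110011011 → 1, fb=0
80: 0110110001100110110 → 0, fb=0
81: 1101100011001101100 → 1, fb=1
82: 1011000110011011001 → 1, fb=1
83: 0110001100110110011 → 0, fb=1
84: 1100011001101100111 → 1, fb=1
85: 1000110011011001111 → 1, fb=1
86: 0001100110110011111 → 0, fb=1
87: 0011001101100111111 → 0, fb=1
88: 0110011011001111111 → 0, fb=1
89: 1100110110011111111 → 1, fb=0
90: 1001101100111111110 → 1, fb=1
91: 0011011001111111101 → 0, fb=0
92: 0110110011111111010 → 0, fb=0
93: 1101100111111110100 → 1, fb=0
94: 1011001111111101000 → 1, fb=1
95: 0110011111111010001 → 0, fb=0
96: 1100111111110100010 → 1, fb=0
97: 1001111111101000100 → 1, fb=1
98: 0011111111010001001 → 0, fb=1
99: 0111111110100010011 → 0, fb=1
100: 1111111101000100111 → 1, fb=1
101: 1111111010001001111 → 1, fb=1
102: 1111110100010011111 → 1, fb=0
103: 1111101000100111110 → 1, fb=1
104: 1111010001001111101 → 1, fb=1
105: 1110100010011111011 → 1, fb=0
106: 1101000100111110110 → 1, fb=1
107: 1010001001111101101 → 1, fb=0
108: 0100010011111011010 → 0, fb=0
109: 1000100111110110100 → 1, fb=0
110: 0001001111101101000 → 0, fb=0
111: 0010011111011010000 → 0, fb=1
112: 0100111110110100001 → 0, fb=1
113: 1001111101101000011 → 1, fb=1
114: 0011111011010000111 → 0, fb=0
115: 0111110110100001110 → 0, fb=1
116: 1111101101000011101 → 1, fb=1
117: 1111011010000111011 → 1, fb=0
118: 1110110100001110110 → 1, fb=1
119: 1101101000011101101 → 1, fb=0
120: 1011010000111011010 → 1, fb=1
121: 0110100001110110101 → 0, fb=0
122: 1101000011101101010 → 1, fb=0
123: 1010000111011010100 → 1, fb=0
124: 0100001110110101000 → 0, fb=0
125: 1000011101101010000 → 1, fb=0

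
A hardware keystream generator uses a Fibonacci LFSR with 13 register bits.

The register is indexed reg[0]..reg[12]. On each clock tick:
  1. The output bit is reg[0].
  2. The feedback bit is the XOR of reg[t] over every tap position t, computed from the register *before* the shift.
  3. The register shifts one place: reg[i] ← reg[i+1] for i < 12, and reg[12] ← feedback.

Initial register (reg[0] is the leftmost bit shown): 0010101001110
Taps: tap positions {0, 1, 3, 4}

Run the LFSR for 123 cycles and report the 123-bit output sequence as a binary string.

k : reg_k → out_k, fb_k
0: 0010101001110 → 0, fb=1
1: 0101010011101 → 0, fb=0
2: 1010100111010 → 1, fb=0
3: 0101001110100 → 0, fb=0
4: 1010011101000 → 1, fb=1
5: 0100111010001 → 0, fb=0
6: 1001110100010 → 1, fb=1
7: 0011101000101 → 0, fb=0
8: 0111010001010 → 0, fb=0
9: 1110100010100 → 1, fb=1
10: 1101000101001 → 1, fb=1
11: 1010001010011 → 1, fb=1
12: 0100010100111 → 0, fb=1
13: 1000101001111 → 1, fb=0
14: 0001010011110 → 0, fb=1
15: 0010100111101 → 0, fb=1
16: 0101001111011 → 0, fb=0
17: 1010011110110 → 1, fb=1
18: 0100111101101 → 0, fb=0
19: 1001111011010 → 1, fb=1
20: 0011110110101 → 0, fb=0
21: 0111101101010 → 0, fb=1
22: 1111011010101 → 1, fb=1
23: 1110110101011 → 1, fb=1
24: 1101101010111 → 1, fb=0
25: 1011010101110 → 1, fb=0
26: 0110101011100 → 0, fb=0
27: 1101010111000 → 1, fb=1
28: 1010101110001 → 1, fb=0
29: 0101011100010 → 0, fb=0
30: 1010111000100 → 1, fb=0
31: 0101110001000 → 0, fb=1
32: 1011100010001 → 1, fb=1
33: 0111000100011 → 0, fb=0
34: 1110001000110 → 1, fb=0
35: 1100010001100 → 1, fb=0
36: 1000100011000 → 1, fb=0
37: 0001000110000 → 0, fb=1
38: 0010001100001 → 0, fb=0
39: 0100011000010 → 0, fb=1
40: 1000110000101 → 1, fb=0
41: 0001100001010 → 0, fb=0
42: 0011000010100 → 0, fb=1
43: 0110000101001 → 0, fb=1
44: 1100001010011 → 1, fb=0
45: 1000010100110 → 1, fb=1
46: 0000101001101 → 0, fb=1
47: 0001010011011 → 0, fb=1
48: 0010100110111 → 0, fb=1
49: 0101001101111 → 0, fb=0
50: 1010011011110 → 1, fb=1
51: 0100110111101 → 0, fb=0
52: 1001101111010 → 1, fb=1
53: 0011011110101 → 0, fb=1
54: 0110111101011 → 0, fb=0
55: 1101111010110 → 1, fb=0
56: 1011110101100 → 1, fb=1
57: 0111101011001 → 0, fb=1
58: 1111010110011 → 1, fb=1
59: 1110101100111 → 1, fb=1
60: 1101011001111 → 1, fb=1
61: 1010110011111 → 1, fb=0
62: 0101100111110 → 0, fb=1
63: 1011001111101 → 1, fb=0
64: 0110011111010 → 0, fb=1
65: 1100111110101 → 1, fb=1
66: 1001111101011 → 1, fb=1
67: 0011111010111 → 0, fb=0
68: 0111110101110 → 0, fb=1
69: 1111101011101 → 1, fb=0
70: 1111010111010 → 1, fb=1
71: 1110101110101 → 1, fb=1
72: 1101011101011 → 1, fb=1
73: 1010111010111 → 1, fb=0
74: 0101110101110 → 0, fb=1
75: 1011101011101 → 1, fb=1
76: 0111010111011 → 0, fb=0
77: 1110101110110 → 1, fb=1
78: 1101011101101 → 1, fb=1
79: 1010111011011 → 1, fb=0
80: 0101110110110 → 0, fb=1
81: 1011101101101 → 1, fb=1
82: 0111011011011 → 0, fb=0
83: 1110110110110 → 1, fb=1
84: 1101101101101 → 1, fb=0
85: 1011011011010 → 1, fb=0
86: 0110110110100 → 0, fb=0
87: 1101101101000 → 1, fb=0
88: 1011011010000 → 1, fb=0
89: 0110110100000 → 0, fb=0
90: 1101101000000 → 1, fb=0
91: 1011010000000 → 1, fb=0
92: 0110100000000 → 0, fb=0
93: 1101000000000 → 1, fb=1
94: 1010000000001 → 1, fb=1
95: 0100000000011 → 0, fb=1
96: 1000000000111 → 1, fb=1
97: 0000000001111 → 0, fb=0
98: 0000000011110 → 0, fb=0
99: 0000000111100 → 0, fb=0
100: 0000001111000 → 0, fb=0
101: 0000011110000 → 0, fb=0
102: 0000111100000 → 0, fb=1
103: 0001111000001 → 0, fb=0
104: 0011110000010 → 0, fb=0
105: 0111100000100 → 0, fb=1
106: 1111000001001 → 1, fb=1
107: 1110000010011 → 1, fb=0
108: 1100000100110 → 1, fb=0
109: 1000001001100 → 1, fb=1
110: 0000010011001 → 0, fb=0
111: 0000100110010 → 0, fb=1
112: 0001001100101 → 0, fb=1
113: 0010011001011 → 0, fb=0
114: 0100110010110 → 0, fb=0
115: 1001100101100 → 1, fb=1
116: 0011001011001 → 0, fb=1
117: 0110010110011 → 0, fb=1
118: 1100101100111 → 1, fb=1
119: 1001011001111 → 1, fb=0
120: 0010110011110 → 0, fb=1
121: 0101100111101 → 0, fb=1
122: 1011001111011 → 1, fb=0

001010100111010001010011110110101011100010001100001010011011110101100111110101110101110110110110100000000011110000010011001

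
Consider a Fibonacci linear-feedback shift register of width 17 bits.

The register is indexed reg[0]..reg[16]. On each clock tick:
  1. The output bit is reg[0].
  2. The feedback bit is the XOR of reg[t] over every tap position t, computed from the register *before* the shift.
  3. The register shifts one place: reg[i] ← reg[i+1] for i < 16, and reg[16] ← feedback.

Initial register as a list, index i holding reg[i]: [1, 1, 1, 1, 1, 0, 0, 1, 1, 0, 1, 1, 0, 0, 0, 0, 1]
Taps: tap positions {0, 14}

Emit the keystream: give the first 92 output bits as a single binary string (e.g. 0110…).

11111001101100001110000011000000011111111001001001110001111101111100000011100111000000000111

tick  register→output (feedback)
  0  11111001101100001→1 (1)
  1  11110011011000011→1 (1)
  2  11100110110000111→1 (0)
  3  11001101100001110→1 (0)
  4  10011011000011100→1 (0)
  5  00110110000111000→0 (0)
  6  01101100001110000→0 (0)
  7  11011000011100000→1 (1)
  8  10110000111000001→1 (1)
  9  01100001110000011→0 (0)
 10  11000011100000110→1 (0)
 11  10000111000001100→1 (0)
 12  00001110000011000→0 (0)
 13  00011100000110000→0 (0)
 14  00111000001100000→0 (0)
 15  01110000011000000→0 (0)
 16  11100000110000000→1 (1)
 17  11000001100000001→1 (1)
 18  10000011000000011→1 (1)
 19  00000110000000111→0 (1)
 20  00001100000001111→0 (1)
 21  00011000000011111→0 (1)
 22  00110000000111111→0 (1)
 23  01100000001111111→0 (1)
 24  11000000011111111→1 (0)
 25  10000000111111110→1 (0)
 26  00000001111111100→0 (1)
 27  00000011111111001→0 (0)
 28  00000111111110010→0 (0)
 29  00001111111100100→0 (1)
 30  00011111111001001→0 (0)
 31  00111111110010010→0 (0)
 32  01111111100100100→0 (1)
 33  11111111001001001→1 (1)
 34  11111110010010011→1 (1)
 35  11111100100100111→1 (0)
 36  11111001001001110→1 (0)
 37  11110010010011100→1 (0)
 38  11100100100111000→1 (1)
 39  11001001001110001→1 (1)
 40  10010010011100011→1 (1)
 41  00100100111000111→0 (1)
 42  01001001110001111→0 (1)
 43  10010011100011111→1 (0)
 44  00100111000111110→0 (1)
 45  01001110001111101→0 (1)
 46  10011100011111011→1 (1)
 47  00111000111110111→0 (1)
 48  01110001111101111→0 (1)
 49  11100011111011111→1 (0)
 50  11000111110111110→1 (0)
 51  10001111101111100→1 (0)
 52  00011111011111000→0 (0)
 53  00111110111110000→0 (0)
 54  01111101111100000→0 (0)
 55  11111011111000000→1 (1)
 56  11110111110000001→1 (1)
 57  11101111100000011→1 (1)
 58  11011111000000111→1 (0)
 59  10111110000001110→1 (0)
 60  01111100000011100→0 (1)
 61  11111000000111001→1 (1)
 62  11110000001110011→1 (1)
 63  11100000011100111→1 (0)
 64  11000000111001110→1 (0)
 65  10000001110011100→1 (0)
 66  00000011100111000→0 (0)
 67  00000111001110000→0 (0)
 68  00001110011100000→0 (0)
 69  00011100111000000→0 (0)
 70  00111001110000000→0 (0)
 71  01110011100000000→0 (0)
 72  11100111000000000→1 (1)
 73  11001110000000001→1 (1)
 74  10011100000000011→1 (1)
 75  00111000000000111→0 (1)
 76  01110000000001111→0 (1)
 77  11100000000011111→1 (0)
 78  11000000000111110→1 (0)
 79  10000000001111100→1 (0)
 80  00000000011111000→0 (0)
 81  00000000111110000→0 (0)
 82  00000001111100000→0 (0)
 83  00000011111000000→0 (0)
 84  00000111110000000→0 (0)
 85  00001111100000000→0 (0)
 86  00011111000000000→0 (0)
 87  00111110000000000→0 (0)
 88  01111100000000000→0 (0)
 89  11111000000000000→1 (1)
 90  11110000000000001→1 (1)
 91  11100000000000011→1 (1)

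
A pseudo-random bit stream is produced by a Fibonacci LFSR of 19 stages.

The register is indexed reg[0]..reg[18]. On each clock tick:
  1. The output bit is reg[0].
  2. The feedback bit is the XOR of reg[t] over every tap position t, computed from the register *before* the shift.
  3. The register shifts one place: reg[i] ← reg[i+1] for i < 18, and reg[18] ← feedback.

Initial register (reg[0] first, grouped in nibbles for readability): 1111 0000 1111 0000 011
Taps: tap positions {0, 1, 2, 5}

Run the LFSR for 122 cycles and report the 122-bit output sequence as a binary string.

step | reg (before) | out | fb
   0 | 1111000011110000011 | 1 | 1
   1 | 1110000111100000111 | 1 | 1
   2 | 1100001111000001111 | 1 | 0
   3 | 1000011110000011110 | 1 | 0
   4 | 0000111100000111100 | 0 | 1
   5 | 0001111000001111001 | 0 | 1
   6 | 0011110000011110011 | 0 | 0
   7 | 0111100000111100110 | 0 | 0
   8 | 1111000001111001100 | 1 | 1
   9 | 1110000011110011001 | 1 | 1
  10 | 1100000111100110011 | 1 | 0
  11 | 1000001111001100110 | 1 | 1
  12 | 0000011110011001101 | 0 | 1
  13 | 0000111100110011011 | 0 | 1
  14 | 0001111001100110111 | 0 | 1
  15 | 0011110011001101111 | 0 | 0
  16 | 0111100110011011110 | 0 | 0
  17 | 1111001100110111100 | 1 | 1
  18 | 1110011001101111001 | 1 | 0
  19 | 1100110011011110010 | 1 | 1
  20 | 1001100110111100101 | 1 | 1
  21 | 0011001101111001011 | 0 | 1
  22 | 0110011011110010111 | 0 | 1
  23 | 1100110111100101111 | 1 | 1
  24 | 1001101111001011111 | 1 | 1
  25 | 0011011110010111111 | 0 | 0
  26 | 0110111100101111110 | 0 | 1
  27 | 1101111001011111101 | 1 | 1
  28 | 1011110010111111011 | 1 | 1
  29 | 0111100101111110111 | 0 | 0
  30 | 1111001011111101110 | 1 | 1
  31 | 1110010111111011101 | 1 | 0
  32 | 1100101111110111010 | 1 | 0
  33 | 1001011111101110100 | 1 | 0
  34 | 0010111111011101000 | 0 | 0
  35 | 0101111110111010000 | 0 | 0
  36 | 1011111101110100000 | 1 | 1
  37 | 0111111011101000001 | 0 | 1
  38 | 1111110111010000011 | 1 | 0
  39 | 1111101110100000110 | 1 | 1
  40 | 1111011101000001101 | 1 | 0
  41 | 1110111010000011010 | 1 | 0
  42 | 1101110100000110100 | 1 | 1
  43 | 1011101000001101001 | 1 | 0
  44 | 0111010000011010010 | 0 | 1
  45 | 1110100000110100101 | 1 | 1
  46 | 1101000001101001011 | 1 | 0
  47 | 1010000011010010110 | 1 | 0
  48 | 0100000110100101100 | 0 | 1
  49 | 1000001101001011001 | 1 | 1
  50 | 0000011010010110011 | 0 | 1
  51 | 0000110100101100111 | 0 | 1
  52 | 0001101001011001111 | 0 | 0
  53 | 0011010010110011110 | 0 | 0
  54 | 0110100101100111100 | 0 | 0
  55 | 1101001011001111000 | 1 | 0
  56 | 1010010110011110000 | 1 | 1
  57 | 0100101100111100001 | 0 | 1
  58 | 1001011001111000011 | 1 | 0
  59 | 0010110011110000110 | 0 | 0
  60 | 0101100111100001100 | 0 | 1
  61 | 1011001111000011001 | 1 | 0
  62 | 0110011110000110010 | 0 | 1
  63 | 1100111100001100101 | 1 | 1
  64 | 1001111000011001011 | 1 | 0
  65 | 0011110000110010110 | 0 | 0
  66 | 0111100001100101100 | 0 | 0
  67 | 1111000011001011000 | 1 | 1
  68 | 1110000110010110001 | 1 | 1
  69 | 1100001100101100011 | 1 | 0
  70 | 1000011001011000110 | 1 | 0
  71 | 0000110010110001100 | 0 | 1
  72 | 0001100101100011001 | 0 | 0
  73 | 0011001011000110010 | 0 | 1
  74 | 0110010110001100101 | 0 | 1
  75 | 1100101100011001011 | 1 | 0
  76 | 1001011000110010110 | 1 | 0
  77 | 0010110001100101100 | 0 | 0
  78 | 0101100011001011000 | 0 | 1
  79 | 1011000110010110001 | 1 | 0
  80 | 0110001100101100010 | 0 | 0
  81 | 1100011001011000100 | 1 | 1
  82 | 1000110010110001001 | 1 | 0
  83 | 0001100101100010010 | 0 | 0
  84 | 0011001011000100100 | 0 | 1
  85 | 0110010110001001001 | 0 | 1
  86 | 1100101100010010011 | 1 | 0
  87 | 1001011000100100110 | 1 | 0
  88 | 0010110001001001100 | 0 | 0
  89 | 0101100010010011000 | 0 | 1
  90 | 1011000100100110001 | 1 | 0
  91 | 0110001001001100010 | 0 | 0
  92 | 1100010010011000100 | 1 | 1
  93 | 1000100100110001001 | 1 | 1
  94 | 0001001001100010011 | 0 | 0
  95 | 0010010011000100110 | 0 | 0
  96 | 0100100110001001100 | 0 | 1
  97 | 1001001100010011001 | 1 | 1
  98 | 0010011000100110011 | 0 | 0
  99 | 0100110001001100110 | 0 | 0
 100 | 1001100010011001100 | 1 | 1
 101 | 0011000100110011001 | 0 | 1
 102 | 0110001001100110011 | 0 | 0
 103 | 1100010011001100110 | 1 | 1
 104 | 1000100110011001101 | 1 | 1
 105 | 0001001100110011011 | 0 | 0
 106 | 0010011001100110110 | 0 | 0
 107 | 0100110011001101100 | 0 | 0
 108 | 1001100110011011000 | 1 | 1
 109 | 0011001100110110001 | 0 | 1
 110 | 0110011001101100011 | 0 | 1
 111 | 1100110011011000111 | 1 | 1
 112 | 1001100110110001111 | 1 | 1
 113 | 0011001101100011111 | 0 | 1
 114 | 0110011011000111111 | 0 | 1
 115 | 1100110110001111111 | 1 | 1
 116 | 1001101100011111111 | 1 | 1
 117 | 0011011000111111111 | 0 | 0
 118 | 0110110001111111110 | 0 | 1
 119 | 1101100011111111101 | 1 | 0
 120 | 1011000111111111010 | 1 | 0
 121 | 0110001111111110100 | 0 | 0

11110000111100000111100110011011110010111111011101000001101001011001111000011001011000110010110001001001100010011001100110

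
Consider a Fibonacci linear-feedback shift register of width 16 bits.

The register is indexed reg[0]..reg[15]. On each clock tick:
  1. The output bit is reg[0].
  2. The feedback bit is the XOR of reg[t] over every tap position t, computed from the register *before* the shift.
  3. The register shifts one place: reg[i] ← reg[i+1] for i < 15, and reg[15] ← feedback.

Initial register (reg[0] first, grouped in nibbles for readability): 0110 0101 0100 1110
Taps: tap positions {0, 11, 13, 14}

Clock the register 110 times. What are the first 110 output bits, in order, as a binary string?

01100101010011100100110111100100110000110100011111111100001010011111000111100010001011101111011011111000001111

k : reg_k → out_k, fb_k
0: 0110010101001110 → 0, fb=0
1: 1100101010011100 → 1, fb=1
2: 1001010100111001 → 1, fb=0
3: 0010101001110010 → 0, fb=0
4: 0101010011100100 → 0, fb=1
5: 1010100111001001 → 1, fb=1
6: 0101001110010011 → 0, fb=0
7: 1010011100100110 → 1, fb=1
8: 0100111001001101 → 0, fb=1
9: 1001110010011011 → 1, fb=1
10: 0011100100110111 → 0, fb=1
11: 0111001001101111 → 0, fb=0
12: 1110010011011110 → 1, fb=0
13: 1100100110111100 → 1, fb=1
14: 1001001101111001 → 1, fb=0
15: 0010011011110010 → 0, fb=0
16: 0100110111100100 → 0, fb=1
17: 1001101111001001 → 1, fb=1
18: 0011011110010011 → 0, fb=0
19: 0110111100100110 → 0, fb=0
20: 1101111001001100 → 1, fb=0
21: 1011110010011000 → 1, fb=0
22: 0111100100110000 → 0, fb=1
23: 1111001001100001 → 1, fb=1
24: 1110010011000011 → 1, fb=0
25: 1100100110000110 → 1, fb=1
26: 1001001100001101 → 1, fb=0
27: 0010011000011010 → 0, fb=0
28: 0100110000110100 → 0, fb=0
29: 1001100001101000 → 1, fb=1
30: 0011000011010001 → 0, fb=1
31: 0110000110100011 → 0, fb=1
32: 1100001101000111 → 1, fb=1
33: 1000011010001111 → 1, fb=1
34: 0000110100011111 → 0, fb=1
35: 0001101000111111 → 0, fb=1
36: 0011010001111111 → 0, fb=1
37: 0110100011111111 → 0, fb=1
38: 1101000111111111 → 1, fb=0
39: 1010001111111110 → 1, fb=0
40: 0100011111111100 → 0, fb=0
41: 1000111111111000 → 1, fb=0
42: 0001111111110000 → 0, fb=1
43: 0011111111100001 → 0, fb=0
44: 0111111111000010 → 0, fb=1
45: 1111111110000101 → 1, fb=0
46: 1111111100001010 → 1, fb=0
47: 1111111000010100 → 1, fb=1
48: 1111110000101001 → 1, fb=1
49: 1111100001010011 → 1, fb=1
50: 1111000010100111 → 1, fb=1
51: 1110000101001111 → 1, fb=1
52: 1100001010011111 → 1, fb=0
53: 1000010100111110 → 1, fb=0
54: 0000101001111100 → 0, fb=0
55: 0001010011111000 → 0, fb=1
56: 0010100111110001 → 0, fb=1
57: 0101001111100011 → 0, fb=1
58: 1010011111000111 → 1, fb=1
59: 0100111110001111 → 0, fb=0
60: 1001111100011110 → 1, fb=0
61: 0011111000111100 → 0, fb=0
62: 0111110001111000 → 0, fb=1
63: 1111100011110001 → 1, fb=0
64: 1111000111100010 → 1, fb=0
65: 1110001111000100 → 1, fb=0
66: 1100011110001000 → 1, fb=1
67: 1000111100010001 → 1, fb=0
68: 0001111000100010 → 0, fb=1
69: 0011110001000101 → 0, fb=1
70: 0111100010001011 → 0, fb=1
71: 1111000100010111 → 1, fb=0
72: 1110001000101110 → 1, fb=1
73: 1100010001011101 → 1, fb=1
74: 1000100010111011 → 1, fb=1
75: 0001000101110111 → 0, fb=1
76: 0010001011101111 → 0, fb=0
77: 0100010111011110 → 0, fb=1
78: 1000101110111101 → 1, fb=1
79: 0001011101111011 → 0, fb=0
80: 0010111011110110 → 0, fb=1
81: 0101110111101101 → 0, fb=1
82: 1011101111011011 → 1, fb=1
83: 0111011110110111 → 0, fb=1
84: 1110111101101111 → 1, fb=1
85: 1101111011011111 → 1, fb=0
86: 1011110110111110 → 1, fb=0
87: 0111101101111100 → 0, fb=0
88: 1111011011111000 → 1, fb=0
89: 1110110111110000 → 1, fb=0
90: 1101101111100000 → 1, fb=1
91: 1011011111000001 → 1, fb=1
92: 0110111110000011 → 0, fb=1
93: 1101111100000111 → 1, fb=1
94: 1011111000001111 → 1, fb=1
95: 0111110000011111 → 0, fb=1
96: 1111100000111111 → 1, fb=0
97: 1111000001111110 → 1, fb=0
98: 1110000011111100 → 1, fb=1
99: 1100000111111001 → 1, fb=0
100: 1000001111110010 → 1, fb=1
101: 0000011111100101 → 0, fb=1
102: 0000111111001011 → 0, fb=1
103: 0001111110010111 → 0, fb=1
104: 0011111100101111 → 0, fb=0
105: 0111111001011110 → 0, fb=1
106: 1111110010111101 → 1, fb=1
107: 1111100101111011 → 1, fb=1
108: 1111001011110111 → 1, fb=0
109: 1110010111101110 → 1, fb=1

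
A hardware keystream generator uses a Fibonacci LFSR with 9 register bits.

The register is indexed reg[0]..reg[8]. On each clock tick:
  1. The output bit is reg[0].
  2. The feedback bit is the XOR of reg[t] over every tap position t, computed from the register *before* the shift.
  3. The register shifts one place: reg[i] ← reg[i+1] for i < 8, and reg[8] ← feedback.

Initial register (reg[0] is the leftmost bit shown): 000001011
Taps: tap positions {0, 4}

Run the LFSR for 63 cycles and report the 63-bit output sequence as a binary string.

000001011010111110101010100000010100101011110010111011100000011

step | reg (before) | out | fb
   0 | 000001011 | 0 | 0
   1 | 000010110 | 0 | 1
   2 | 000101101 | 0 | 0
   3 | 001011010 | 0 | 1
   4 | 010110101 | 0 | 1
   5 | 101101011 | 1 | 1
   6 | 011010111 | 0 | 1
   7 | 110101111 | 1 | 1
   8 | 101011111 | 1 | 0
   9 | 010111110 | 0 | 1
  10 | 101111101 | 1 | 0
  11 | 011111010 | 0 | 1
  12 | 111110101 | 1 | 0
  13 | 111101010 | 1 | 1
  14 | 111010101 | 1 | 0
  15 | 110101010 | 1 | 1
  16 | 101010101 | 1 | 0
  17 | 010101010 | 0 | 0
  18 | 101010100 | 1 | 0
  19 | 010101000 | 0 | 0
  20 | 101010000 | 1 | 0
  21 | 010100000 | 0 | 0
  22 | 101000000 | 1 | 1
  23 | 010000001 | 0 | 0
  24 | 100000010 | 1 | 1
  25 | 000000101 | 0 | 0
  26 | 000001010 | 0 | 0
  27 | 000010100 | 0 | 1
  28 | 000101001 | 0 | 0
  29 | 001010010 | 0 | 1
  30 | 010100101 | 0 | 0
  31 | 101001010 | 1 | 1
  32 | 010010101 | 0 | 1
  33 | 100101011 | 1 | 1
  34 | 001010111 | 0 | 1
  35 | 010101111 | 0 | 0
  36 | 101011110 | 1 | 0
  37 | 010111100 | 0 | 1
  38 | 101111001 | 1 | 0
  39 | 011110010 | 0 | 1
  40 | 111100101 | 1 | 1
  41 | 111001011 | 1 | 1
  42 | 110010111 | 1 | 0
  43 | 100101110 | 1 | 1
  44 | 001011101 | 0 | 1
  45 | 010111011 | 0 | 1
  46 | 101110111 | 1 | 0
  47 | 011101110 | 0 | 0
  48 | 111011100 | 1 | 0
  49 | 110111000 | 1 | 0
  50 | 101110000 | 1 | 0
  51 | 011100000 | 0 | 0
  52 | 111000000 | 1 | 1
  53 | 110000001 | 1 | 1
  54 | 100000011 | 1 | 1
  55 | 000000111 | 0 | 0
  56 | 000001110 | 0 | 0
  57 | 000011100 | 0 | 1
  58 | 000111001 | 0 | 1
  59 | 001110011 | 0 | 1
  60 | 011100111 | 0 | 0
  61 | 111001110 | 1 | 1
  62 | 110011101 | 1 | 0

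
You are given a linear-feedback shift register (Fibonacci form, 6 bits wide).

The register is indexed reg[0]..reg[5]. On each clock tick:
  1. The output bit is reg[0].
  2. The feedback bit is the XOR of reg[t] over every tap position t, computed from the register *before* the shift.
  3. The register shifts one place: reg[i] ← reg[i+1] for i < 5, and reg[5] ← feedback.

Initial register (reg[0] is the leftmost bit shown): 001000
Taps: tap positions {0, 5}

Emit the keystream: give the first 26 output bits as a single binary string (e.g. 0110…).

step | reg (before) | out | fb
   0 | 001000 | 0 | 0
   1 | 010000 | 0 | 0
   2 | 100000 | 1 | 1
   3 | 000001 | 0 | 1
   4 | 000011 | 0 | 1
   5 | 000111 | 0 | 1
   6 | 001111 | 0 | 1
   7 | 011111 | 0 | 1
   8 | 111111 | 1 | 0
   9 | 111110 | 1 | 1
  10 | 111101 | 1 | 0
  11 | 111010 | 1 | 1
  12 | 110101 | 1 | 0
  13 | 101010 | 1 | 1
  14 | 010101 | 0 | 1
  15 | 101011 | 1 | 0
  16 | 010110 | 0 | 0
  17 | 101100 | 1 | 1
  18 | 011001 | 0 | 1
  19 | 110011 | 1 | 0
  20 | 100110 | 1 | 1
  21 | 001101 | 0 | 1
  22 | 011011 | 0 | 1
  23 | 110111 | 1 | 0
  24 | 101110 | 1 | 1
  25 | 011101 | 0 | 1

00100000111111010101100110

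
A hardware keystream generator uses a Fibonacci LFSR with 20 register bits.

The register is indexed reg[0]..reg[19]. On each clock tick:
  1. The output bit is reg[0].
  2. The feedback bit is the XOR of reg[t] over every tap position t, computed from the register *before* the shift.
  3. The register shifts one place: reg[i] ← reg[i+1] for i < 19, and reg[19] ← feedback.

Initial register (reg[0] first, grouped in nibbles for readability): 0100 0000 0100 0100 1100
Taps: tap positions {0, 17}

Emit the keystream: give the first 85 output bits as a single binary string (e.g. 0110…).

0100000001000100110011011011001000001101011101011001001010000111101011001011111110001

tick  register→output (feedback)
  0  01000000010001001100→0 (1)
  1  10000000100010011001→1 (1)
  2  00000001000100110011→0 (0)
  3  00000010001001100110→0 (1)
  4  00000100010011001101→0 (1)
  5  00001000100110011011→0 (0)
  6  00010001001100110110→0 (1)
  7  00100010011001101101→0 (1)
  8  01000100110011011011→0 (0)
  9  10001001100110110110→1 (0)
 10  00010011001101101100→0 (1)
 11  00100110011011011001→0 (0)
 12  01001100110110110010→0 (0)
 13  10011001101101100100→1 (0)
 14  00110011011011001000→0 (0)
 15  01100110110110010000→0 (0)
 16  11001101101100100000→1 (1)
 17  10011011011001000001→1 (1)
 18  00110110110010000011→0 (0)
 19  01101101100100000110→0 (1)
 20  11011011001000001101→1 (0)
 21  10110110010000011010→1 (1)
 22  01101100100000110101→0 (1)
 23  11011001000001101011→1 (1)
 24  10110010000011010111→1 (0)
 25  01100100000110101110→0 (1)
 26  11001000001101011101→1 (0)
 27  10010000011010111010→1 (1)
 28  00100000110101110101→0 (1)
 29  01000001101011101011→0 (0)
 30  10000011010111010110→1 (0)
 31  00000110101110101100→0 (1)
 32  00001101011101011001→0 (0)
 33  00011010111010110010→0 (0)
 34  00110101110101100100→0 (1)
 35  01101011101011001001→0 (0)
 36  11010111010110010010→1 (1)
 37  10101110101100100101→1 (0)
 38  01011101011001001010→0 (0)
 39  10111010110010010100→1 (0)
 40  01110101100100101000→0 (0)
 41  11101011001001010000→1 (1)
 42  11010110010010100001→1 (1)
 43  10101100100101000011→1 (1)
 44  01011001001010000111→0 (1)
 45  10110010010100001111→1 (0)
 46  01100100101000011110→0 (1)
 47  11001001010000111101→1 (0)
 48  10010010100001111010→1 (1)
 49  00100101000011110101→0 (1)
 50  01001010000111101011→0 (0)
 51  10010100001111010110→1 (0)
 52  00101000011110101100→0 (1)
 53  01010000111101011001→0 (0)
 54  10100001111010110010→1 (1)
 55  01000011110101100101→0 (1)
 56  10000111101011001011→1 (1)
 57  00001111010110010111→0 (1)
 58  00011110101100101111→0 (1)
 59  00111101011001011111→0 (1)
 60  01111010110010111111→0 (1)
 61  11110101100101111111→1 (0)
 62  11101011001011111110→1 (0)
 63  11010110010111111100→1 (0)
 64  10101100101111111000→1 (1)
 65  01011001011111110001→0 (0)
 66  10110010111111100010→1 (1)
 67  01100101111111000101→0 (1)
 68  11001011111110001011→1 (1)
 69  10010111111100010111→1 (0)
 70  00101111111000101110→0 (1)
 71  01011111110001011101→0 (1)
 72  10111111100010111011→1 (1)
 73  01111111000101110111→0 (1)
 74  11111110001011101111→1 (0)
 75  11111100010111011110→1 (0)
 76  11111000101110111100→1 (0)
 77  11110001011101111000→1 (1)
 78  11100010111011110001→1 (1)
 79  11000101110111100011→1 (1)
 80  10001011101111000111→1 (0)
 81  00010111011110001110→0 (1)
 82  00101110111100011101→0 (1)
 83  01011101111000111011→0 (0)
 84  10111011110001110110→1 (0)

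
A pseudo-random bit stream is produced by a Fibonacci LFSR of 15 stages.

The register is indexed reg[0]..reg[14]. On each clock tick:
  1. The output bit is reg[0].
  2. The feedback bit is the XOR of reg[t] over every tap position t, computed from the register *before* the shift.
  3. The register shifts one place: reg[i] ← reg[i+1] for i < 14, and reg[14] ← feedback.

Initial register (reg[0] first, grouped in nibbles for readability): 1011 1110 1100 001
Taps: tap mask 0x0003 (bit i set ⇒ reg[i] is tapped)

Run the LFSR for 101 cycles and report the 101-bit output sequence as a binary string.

k : reg_k → out_k, fb_k
0: 101111101100001 → 1, fb=1
1: 011111011000011 → 0, fb=1
2: 111110110000111 → 1, fb=0
3: 111101100001110 → 1, fb=0
4: 111011000011100 → 1, fb=0
5: 110110000111000 → 1, fb=0
6: 101100001110000 → 1, fb=1
7: 011000011100001 → 0, fb=1
8: 110000111000011 → 1, fb=0
9: 100001110000110 → 1, fb=1
10: 000011100001101 → 0, fb=0
11: 000111000011010 → 0, fb=0
12: 001110000110100 → 0, fb=0
13: 011100001101000 → 0, fb=1
14: 111000011010001 → 1, fb=0
15: 110000110100010 → 1, fb=0
16: 100001101000100 → 1, fb=1
17: 000011010001001 → 0, fb=0
18: 000110100010010 → 0, fb=0
19: 001101000100100 → 0, fb=0
20: 011010001001000 → 0, fb=1
21: 110100010010001 → 1, fb=0
22: 101000100100010 → 1, fb=1
23: 010001001000101 → 0, fb=1
24: 100010010001011 → 1, fb=1
25: 000100100010111 → 0, fb=0
26: 001001000101110 → 0, fb=0
27: 010010001011100 → 0, fb=1
28: 100100010111001 → 1, fb=1
29: 001000101110011 → 0, fb=0
30: 010001011100110 → 0, fb=1
31: 100010111001101 → 1, fb=1
32: 000101110011011 → 0, fb=0
33: 001011100110110 → 0, fb=0
34: 010111001101100 → 0, fb=1
35: 101110011011001 → 1, fb=1
36: 011100110110011 → 0, fb=1
37: 111001101100111 → 1, fb=0
38: 110011011001110 → 1, fb=0
39: 100110110011100 → 1, fb=1
40: 001101100111001 → 0, fb=0
41: 011011001110010 → 0, fb=1
42: 110110011100101 → 1, fb=0
43: 101100111001010 → 1, fb=1
44: 011001110010101 → 0, fb=1
45: 110011100101011 → 1, fb=0
46: 100111001010110 → 1, fb=1
47: 001110010101101 → 0, fb=0
48: 011100101011010 → 0, fb=1
49: 111001010110101 → 1, fb=0
50: 110010101101010 → 1, fb=0
51: 100101011010100 → 1, fb=1
52: 001010110101001 → 0, fb=0
53: 010101101010010 → 0, fb=1
54: 101011010100101 → 1, fb=1
55: 010110101001011 → 0, fb=1
56: 101101010010111 → 1, fb=1
57: 011010100101111 → 0, fb=1
58: 110101001011111 → 1, fb=0
59: 101010010111110 → 1, fb=1
60: 010100101111101 → 0, fb=1
61: 101001011111011 → 1, fb=1
62: 010010111110111 → 0, fb=1
63: 100101111101111 → 1, fb=1
64: 001011111011111 → 0, fb=0
65: 010111110111110 → 0, fb=1
66: 101111101111101 → 1, fb=1
67: 011111011111011 → 0, fb=1
68: 111110111110111 → 1, fb=0
69: 111101111101110 → 1, fb=0
70: 111011111011100 → 1, fb=0
71: 110111110111000 → 1, fb=0
72: 101111101110000 → 1, fb=1
73: 011111011100001 → 0, fb=1
74: 111110111000011 → 1, fb=0
75: 111101110000110 → 1, fb=0
76: 111011100001100 → 1, fb=0
77: 110111000011000 → 1, fb=0
78: 101110000110000 → 1, fb=1
79: 011100001100001 → 0, fb=1
80: 111000011000011 → 1, fb=0
81: 110000110000110 → 1, fb=0
82: 100001100001100 → 1, fb=1
83: 000011000011001 → 0, fb=0
84: 000110000110010 → 0, fb=0
85: 001100001100100 → 0, fb=0
86: 011000011001000 → 0, fb=1
87: 110000110010001 → 1, fb=0
88: 100001100100010 → 1, fb=1
89: 000011001000101 → 0, fb=0
90: 000110010001010 → 0, fb=0
91: 001100100010100 → 0, fb=0
92: 011001000101000 → 0, fb=1
93: 110010001010001 → 1, fb=0
94: 100100010100010 → 1, fb=1
95: 001000101000101 → 0, fb=0
96: 010001010001010 → 0, fb=1
97: 100010100010101 → 1, fb=1
98: 000101000101011 → 0, fb=0
99: 001010001010110 → 0, fb=0
100: 010100010101100 → 0, fb=1

10111110110000111000011010001001000101110011011001110010101101010010111110111110111000011000011001000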